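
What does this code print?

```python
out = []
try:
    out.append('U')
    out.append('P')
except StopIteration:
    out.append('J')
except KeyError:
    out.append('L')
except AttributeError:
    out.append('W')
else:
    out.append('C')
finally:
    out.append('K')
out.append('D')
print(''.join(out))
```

Execution trace: 'U' (try body) → 'P' (try body, no exception) → 'C' (else) → 'K' (finally) → 'D' (after the try/except). Output: UPCKD

Answer: UPCKD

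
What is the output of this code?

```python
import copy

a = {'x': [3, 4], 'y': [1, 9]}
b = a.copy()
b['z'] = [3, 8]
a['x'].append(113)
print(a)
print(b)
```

Key concept: shallow copy of dict with mutable values.
Step by step:
`a = {'x': [3, 4], 'y': [1, 9]}` → a = {'x': [3, 4], 'y': [1, 9]}
`b = a.copy()` → b = {'x': [3, 4], 'y': [1, 9]}
`b['z'] = [3, 8]` → b = {'x': [3, 4], 'y': [1, 9], 'z': [3, 8]}
`a['x'].append(113)` → a = {'x': [3, 4, 113], 'y': [1, 9]}; b = {'x': [3, 4, 113], 'y': [1, 9], 'z': [3, 8]}
`print(a)` → prints {'x': [3, 4, 113], 'y': [1, 9]}
`print(b)` → prints {'x': [3, 4, 113], 'y': [1, 9], 'z': [3, 8]}

Answer:
{'x': [3, 4, 113], 'y': [1, 9]}
{'x': [3, 4, 113], 'y': [1, 9], 'z': [3, 8]}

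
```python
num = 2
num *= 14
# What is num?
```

Trace:
`num = 2` → num = 2
`num *= 14` → num = 28
So num = 28

Answer: 28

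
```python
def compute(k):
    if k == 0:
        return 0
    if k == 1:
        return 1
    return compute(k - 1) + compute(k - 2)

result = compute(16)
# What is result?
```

Build up from base cases: compute(0)=0, compute(1)=1, compute(2)=1, compute(3)=2, compute(4)=3, compute(5)=5, compute(6)=8, ..., compute(16)=987

Answer: 987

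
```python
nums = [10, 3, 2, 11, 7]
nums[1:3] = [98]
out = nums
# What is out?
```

Trace:
`nums = [10, 3, 2, 11, 7]` → nums = [10, 3, 2, 11, 7]
`nums[1:3] = [98]` → nums = [10, 98, 11, 7]
`out = nums` → out = [10, 98, 11, 7]
So out = [10, 98, 11, 7]

Answer: [10, 98, 11, 7]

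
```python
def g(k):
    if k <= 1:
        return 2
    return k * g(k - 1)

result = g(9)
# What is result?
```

g(9) = 9 * 8 * 7 * 6 * 5 * 4 * 3 * 2 * 2 = 725760

Answer: 725760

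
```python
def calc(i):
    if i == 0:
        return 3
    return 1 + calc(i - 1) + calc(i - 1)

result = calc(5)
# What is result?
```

calc(i) = 1 + 2·calc(i-1), calc(0)=3. Closed form: (3+1)·2^5 - 1 = 127.

Answer: 127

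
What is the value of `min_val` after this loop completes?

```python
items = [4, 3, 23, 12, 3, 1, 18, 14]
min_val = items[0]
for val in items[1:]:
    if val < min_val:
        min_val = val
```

Minimum of [4, 3, 23, 12, 3, 1, 18, 14]
`min_val` takes the values: 4 → 3 → 1

Answer: 1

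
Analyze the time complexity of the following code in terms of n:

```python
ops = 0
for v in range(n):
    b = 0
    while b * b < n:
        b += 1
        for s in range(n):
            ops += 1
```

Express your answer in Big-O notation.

Each loop level contributes: n × √n × n. Multiplying the contributions gives O(n^2√n).

Answer: O(n^2√n)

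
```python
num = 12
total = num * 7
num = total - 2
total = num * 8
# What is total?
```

Trace:
`num = 12` → num = 12
`total = num * 7` → total = 84
`num = total - 2` → num = 82
`total = num * 8` → total = 656
So total = 656

Answer: 656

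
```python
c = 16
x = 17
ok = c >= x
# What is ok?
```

Trace:
`c = 16` → c = 16
`x = 17` → x = 17
`ok = c >= x` → ok = False
So ok = False

Answer: False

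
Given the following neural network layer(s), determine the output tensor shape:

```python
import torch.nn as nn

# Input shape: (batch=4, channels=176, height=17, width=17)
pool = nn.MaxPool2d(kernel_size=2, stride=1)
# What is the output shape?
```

Input: (4, 176, 17, 17) -> Output: (4, 176, 16, 16)

Answer: (4, 176, 16, 16)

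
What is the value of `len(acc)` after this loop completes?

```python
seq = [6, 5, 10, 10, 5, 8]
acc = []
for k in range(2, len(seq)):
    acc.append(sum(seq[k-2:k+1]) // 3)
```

Number of 3-element averages
`acc` takes the values: [] → [7] → [7, 8] → [7, 8, 8] → [7, 8, 8, 7]
So `len(acc)` = 4

Answer: 4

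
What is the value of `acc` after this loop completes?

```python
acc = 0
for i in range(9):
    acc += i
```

Sum of 0 to 8 = 36
`acc` takes the values: 0 → 1 → 3 → 6 → 10 → 15 → 21 → 28 → 36

Answer: 36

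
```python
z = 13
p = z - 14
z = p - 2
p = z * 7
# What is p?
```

Trace:
`z = 13` → z = 13
`p = z - 14` → p = -1
`z = p - 2` → z = -3
`p = z * 7` → p = -21
So p = -21

Answer: -21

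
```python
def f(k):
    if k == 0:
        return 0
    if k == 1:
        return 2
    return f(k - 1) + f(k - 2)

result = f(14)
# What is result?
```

Build up from base cases: f(0)=0, f(1)=2, f(2)=2, f(3)=4, f(4)=6, f(5)=10, f(6)=16, ..., f(14)=754

Answer: 754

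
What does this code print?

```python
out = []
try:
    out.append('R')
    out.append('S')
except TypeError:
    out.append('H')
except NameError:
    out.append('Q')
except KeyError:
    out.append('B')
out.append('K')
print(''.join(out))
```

Execution trace: 'R' (try body) → 'S' (try body, no exception) → 'K' (after the try/except). Output: RSK

Answer: RSK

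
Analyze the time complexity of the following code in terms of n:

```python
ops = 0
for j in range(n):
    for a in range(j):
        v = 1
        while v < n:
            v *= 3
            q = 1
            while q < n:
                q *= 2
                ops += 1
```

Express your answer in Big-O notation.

Each loop level contributes: n × n × log n × log n. Multiplying the contributions gives O(n^2 log² n).

Answer: O(n^2 log² n)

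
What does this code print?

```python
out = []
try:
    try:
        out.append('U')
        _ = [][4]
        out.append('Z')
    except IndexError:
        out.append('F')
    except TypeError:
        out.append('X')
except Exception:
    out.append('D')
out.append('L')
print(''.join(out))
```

Execution trace: 'U' (inner try body) → 'F' (inner except IndexError) → 'L' (after the try/except). Output: UFL

Answer: UFL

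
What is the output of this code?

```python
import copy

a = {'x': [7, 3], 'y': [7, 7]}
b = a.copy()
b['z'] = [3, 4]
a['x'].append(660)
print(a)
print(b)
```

Key concept: shallow copy of dict with mutable values.
Step by step:
`a = {'x': [7, 3], 'y': [7, 7]}` → a = {'x': [7, 3], 'y': [7, 7]}
`b = a.copy()` → b = {'x': [7, 3], 'y': [7, 7]}
`b['z'] = [3, 4]` → b = {'x': [7, 3], 'y': [7, 7], 'z': [3, 4]}
`a['x'].append(660)` → a = {'x': [7, 3, 660], 'y': [7, 7]}; b = {'x': [7, 3, 660], 'y': [7, 7], 'z': [3, 4]}
`print(a)` → prints {'x': [7, 3, 660], 'y': [7, 7]}
`print(b)` → prints {'x': [7, 3, 660], 'y': [7, 7], 'z': [3, 4]}

Answer:
{'x': [7, 3, 660], 'y': [7, 7]}
{'x': [7, 3, 660], 'y': [7, 7], 'z': [3, 4]}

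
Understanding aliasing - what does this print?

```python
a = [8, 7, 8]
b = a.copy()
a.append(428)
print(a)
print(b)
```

Key concept: list.copy() creates independent copy.
Step by step:
`a = [8, 7, 8]` → a = [8, 7, 8]
`b = a.copy()` → b = [8, 7, 8]
`a.append(428)` → a = [8, 7, 8, 428]
`print(a)` → prints [8, 7, 8, 428]
`print(b)` → prints [8, 7, 8]

Answer:
[8, 7, 8, 428]
[8, 7, 8]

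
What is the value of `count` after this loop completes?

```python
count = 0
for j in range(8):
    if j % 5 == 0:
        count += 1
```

Count numbers divisible by 5 in range(8)
`count` takes the values: 0 → 1 → 2

Answer: 2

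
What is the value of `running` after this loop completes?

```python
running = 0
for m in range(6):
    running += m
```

Sum of 0 to 5 = 15
`running` takes the values: 0 → 1 → 3 → 6 → 10 → 15

Answer: 15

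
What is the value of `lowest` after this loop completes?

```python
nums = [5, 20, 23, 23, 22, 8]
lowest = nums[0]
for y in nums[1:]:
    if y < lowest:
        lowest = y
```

Minimum of [5, 20, 23, 23, 22, 8]
`lowest` takes the values: 5

Answer: 5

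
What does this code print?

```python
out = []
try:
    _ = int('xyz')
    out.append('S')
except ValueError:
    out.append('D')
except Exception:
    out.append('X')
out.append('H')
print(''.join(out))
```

Execution trace: 'D' (except ValueError) → 'H' (after the try/except). Output: DH

Answer: DH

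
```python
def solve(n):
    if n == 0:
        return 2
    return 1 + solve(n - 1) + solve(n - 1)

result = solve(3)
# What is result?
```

solve(n) = 1 + 2·solve(n-1), solve(0)=2. Closed form: (2+1)·2^3 - 1 = 23.

Answer: 23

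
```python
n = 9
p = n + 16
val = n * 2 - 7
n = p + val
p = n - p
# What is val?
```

Trace:
`n = 9` → n = 9
`p = n + 16` → p = 25
`val = n * 2 - 7` → val = 11
`n = p + val` → n = 36
`p = n - p` → p = 11
So val = 11

Answer: 11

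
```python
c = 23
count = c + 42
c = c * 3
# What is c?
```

Trace:
`c = 23` → c = 23
`count = c + 42` → count = 65
`c = c * 3` → c = 69
So c = 69

Answer: 69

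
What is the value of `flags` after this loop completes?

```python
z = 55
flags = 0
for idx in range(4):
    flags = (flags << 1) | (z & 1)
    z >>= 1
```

Reverse lowest 4 bits of 55
`flags` takes the values: 0 → 1 → 3 → 7 → 14

Answer: 14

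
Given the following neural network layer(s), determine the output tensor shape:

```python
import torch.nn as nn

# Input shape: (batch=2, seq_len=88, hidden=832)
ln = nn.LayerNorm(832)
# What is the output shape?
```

Input: (2, 88, 832) -> Output: (2, 88, 832)

Answer: (2, 88, 832)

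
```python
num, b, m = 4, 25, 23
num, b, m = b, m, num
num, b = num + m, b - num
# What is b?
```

Trace:
`num, b, m = 4, 25, 23` → num = 4; b = 25; m = 23
`num, b, m = b, m, num` → num = 25; b = 23; m = 4
`num, b = num + m, b - num` → num = 29; b = -2
So b = -2

Answer: -2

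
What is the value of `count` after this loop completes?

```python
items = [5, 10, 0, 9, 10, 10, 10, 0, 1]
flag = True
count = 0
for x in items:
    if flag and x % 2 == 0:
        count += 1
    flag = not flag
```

Count even values at even positions
`count` takes the values: 0 → 1 → 2 → 3

Answer: 3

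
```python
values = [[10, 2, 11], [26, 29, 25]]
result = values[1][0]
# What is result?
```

Trace:
`values = [[10, 2, 11], [26, 29, 25]]` → values = [[10, 2, 11], [26, 29, 25]]
`result = values[1][0]` → result = 26
So result = 26

Answer: 26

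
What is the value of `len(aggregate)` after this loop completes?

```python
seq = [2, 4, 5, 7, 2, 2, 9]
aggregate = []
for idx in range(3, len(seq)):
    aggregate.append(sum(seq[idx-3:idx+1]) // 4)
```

Number of 4-element averages
`aggregate` takes the values: [] → [4] → [4, 4] → [4, 4, 4] → [4, 4, 4, 5]
So `len(aggregate)` = 4

Answer: 4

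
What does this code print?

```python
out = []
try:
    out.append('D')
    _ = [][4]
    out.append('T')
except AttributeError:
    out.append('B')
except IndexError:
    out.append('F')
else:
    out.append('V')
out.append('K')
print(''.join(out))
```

Execution trace: 'D' (try body) → 'F' (except IndexError) → 'K' (after the try/except). Output: DFK

Answer: DFK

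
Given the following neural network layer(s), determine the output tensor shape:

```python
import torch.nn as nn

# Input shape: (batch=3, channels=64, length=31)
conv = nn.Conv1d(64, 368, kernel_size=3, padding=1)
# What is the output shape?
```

Input: (3, 64, 31) -> Output: (3, 368, 31)

Answer: (3, 368, 31)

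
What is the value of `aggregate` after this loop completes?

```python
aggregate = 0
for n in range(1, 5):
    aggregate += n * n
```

Sum of squares 1² to 4² = 30
`aggregate` takes the values: 0 → 1 → 5 → 14 → 30

Answer: 30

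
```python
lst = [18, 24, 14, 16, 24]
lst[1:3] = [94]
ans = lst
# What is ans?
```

Trace:
`lst = [18, 24, 14, 16, 24]` → lst = [18, 24, 14, 16, 24]
`lst[1:3] = [94]` → lst = [18, 94, 16, 24]
`ans = lst` → ans = [18, 94, 16, 24]
So ans = [18, 94, 16, 24]

Answer: [18, 94, 16, 24]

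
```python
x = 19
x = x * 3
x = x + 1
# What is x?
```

Trace:
`x = 19` → x = 19
`x = x * 3` → x = 57
`x = x + 1` → x = 58
So x = 58

Answer: 58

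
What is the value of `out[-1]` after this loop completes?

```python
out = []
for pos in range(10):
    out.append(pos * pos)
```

Last element of squares 0 to 9
`out` takes the values: [] → [0] → [0, 1] → [0, 1, 4] → [0, 1, 4, 9] → [0, 1, 4, 9, 16] → [0, 1, 4, 9, 16, 25] → [0, 1, 4, 9, 16, 25, 36] → [0, 1, 4, 9, 16, 25, 36, 49] → [0, 1, 4, 9, 16, 25, 36, 49, 64] → [0, 1, 4, 9, 16, 25, 36, 49, 64, 81]
So `out[-1]` = 81

Answer: 81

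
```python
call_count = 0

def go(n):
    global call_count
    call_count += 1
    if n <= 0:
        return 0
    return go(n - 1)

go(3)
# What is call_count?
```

Linear recursion stepping by 1: 4 calls from n=3 down to ≤0.

Answer: 4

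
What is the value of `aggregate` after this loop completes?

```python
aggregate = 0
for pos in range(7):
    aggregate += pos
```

Sum of 0 to 6 = 21
`aggregate` takes the values: 0 → 1 → 3 → 6 → 10 → 15 → 21

Answer: 21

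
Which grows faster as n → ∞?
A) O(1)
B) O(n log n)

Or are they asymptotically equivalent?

O(1) vs O(n log n): Higher order terms dominate.

Answer: B) O(n log n) grows faster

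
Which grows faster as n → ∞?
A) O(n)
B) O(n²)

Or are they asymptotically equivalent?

O(n) vs O(n²): Higher order terms dominate.

Answer: B) O(n²) grows faster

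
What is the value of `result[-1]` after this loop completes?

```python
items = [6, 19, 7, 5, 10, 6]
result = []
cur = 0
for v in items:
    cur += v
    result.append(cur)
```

Cumulative sum ends at 53
`result` takes the values: [] → [6] → [6, 25] → [6, 25, 32] → [6, 25, 32, 37] → [6, 25, 32, 37, 47] → [6, 25, 32, 37, 47, 53]
So `result[-1]` = 53

Answer: 53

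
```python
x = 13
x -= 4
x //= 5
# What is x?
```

Trace:
`x = 13` → x = 13
`x -= 4` → x = 9
`x //= 5` → x = 1
So x = 1

Answer: 1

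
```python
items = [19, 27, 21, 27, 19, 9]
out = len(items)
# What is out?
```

Trace:
`items = [19, 27, 21, 27, 19, 9]` → items = [19, 27, 21, 27, 19, 9]
`out = len(items)` → out = 6
So out = 6

Answer: 6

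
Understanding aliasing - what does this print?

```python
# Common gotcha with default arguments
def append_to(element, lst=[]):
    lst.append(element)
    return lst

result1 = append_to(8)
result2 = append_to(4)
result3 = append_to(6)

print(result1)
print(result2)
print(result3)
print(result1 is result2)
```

Key concept: mutable default argument gotcha.
Step by step:
`result1 = append_to(8)` → result1 = [8]
`result2 = append_to(4)` → result1 = [8, 4] (same object as result2); result2 = [8, 4] (same object as result1)
`result3 = append_to(6)` → result1 = [8, 4, 6] (same object as result2, result3); result2 = [8, 4, 6] (same object as result1, result3); result3 = [8, 4, 6] (same object as result1, result2)
`print(result1)` → prints [8, 4, 6]
`print(result2)` → prints [8, 4, 6]
`print(result3)` → prints [8, 4, 6]
`print(result1 is result2)` → prints True

Answer:
[8, 4, 6]
[8, 4, 6]
[8, 4, 6]
True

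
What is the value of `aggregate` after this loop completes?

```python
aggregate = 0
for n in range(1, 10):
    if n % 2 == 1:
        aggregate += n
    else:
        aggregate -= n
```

Add odd, subtract even
`aggregate` takes the values: 0 → 1 → -1 → 2 → -2 → 3 → -3 → 4 → -4 → 5

Answer: 5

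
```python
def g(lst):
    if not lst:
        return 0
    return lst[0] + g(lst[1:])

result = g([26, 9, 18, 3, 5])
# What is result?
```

26 + 9 + 18 + 3 + 5 + 0 = 61

Answer: 61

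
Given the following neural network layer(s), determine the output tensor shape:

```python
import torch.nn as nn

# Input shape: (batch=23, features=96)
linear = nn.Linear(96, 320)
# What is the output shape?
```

Input: (23, 96) -> Output: (23, 320)

Answer: (23, 320)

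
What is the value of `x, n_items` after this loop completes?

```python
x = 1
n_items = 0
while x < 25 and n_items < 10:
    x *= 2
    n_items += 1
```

Double until >= 25 or 10 iterations
`x, n_items` takes the values: (1, 0) → (2, 0) → (2, 1) → (4, 1) → (4, 2) → (8, 2) → (8, 3) → (16, 3) → (16, 4) → (32, 4) → (32, 5)

Answer: 32, 5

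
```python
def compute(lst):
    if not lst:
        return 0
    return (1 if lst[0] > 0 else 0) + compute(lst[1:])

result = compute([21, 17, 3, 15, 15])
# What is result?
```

Count of positive elements in [21, 17, 3, 15, 15] = 5

Answer: 5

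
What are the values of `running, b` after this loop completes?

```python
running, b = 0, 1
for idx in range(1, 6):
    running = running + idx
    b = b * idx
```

Sum and factorial of 1 to 5
`running, b` takes the values: (0, 1) → (1, 1) → (3, 1) → (3, 2) → (6, 2) → (6, 6) → (10, 6) → (10, 24) → (15, 24) → (15, 120)

Answer: 15, 120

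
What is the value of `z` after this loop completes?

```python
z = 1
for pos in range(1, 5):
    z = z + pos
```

Start at 1, add 1 through 4
`z` takes the values: 1 → 2 → 4 → 7 → 11

Answer: 11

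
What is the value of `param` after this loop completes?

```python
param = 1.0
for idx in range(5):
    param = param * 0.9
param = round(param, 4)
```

Exponential decay: 1.0 * 0.9^5
`param` takes the values: 1.0 → 0.9 → 0.81 → 0.729 → 0.6561 → 0.59049 → 0.5905

Answer: 0.5905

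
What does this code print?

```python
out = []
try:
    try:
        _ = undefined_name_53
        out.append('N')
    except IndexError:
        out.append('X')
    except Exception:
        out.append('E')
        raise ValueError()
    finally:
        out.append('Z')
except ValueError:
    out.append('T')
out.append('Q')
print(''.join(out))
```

Execution trace: 'E' (inner except Exception) → 'Z' (inner finally) → 'T' (outer except ValueError) → 'Q' (after the try/except). Output: EZTQ

Answer: EZTQ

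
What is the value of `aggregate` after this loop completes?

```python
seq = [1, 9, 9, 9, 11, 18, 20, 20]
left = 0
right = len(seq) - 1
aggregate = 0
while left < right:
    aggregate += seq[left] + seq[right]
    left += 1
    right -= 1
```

Sum of pairs from ends
`aggregate` takes the values: 0 → 21 → 50 → 77 → 97

Answer: 97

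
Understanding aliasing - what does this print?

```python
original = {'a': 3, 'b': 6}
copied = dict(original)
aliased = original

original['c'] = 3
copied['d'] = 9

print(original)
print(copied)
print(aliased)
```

Key concept: dict() creates copy, assignment creates alias.
Step by step:
`original = {'a': 3, 'b': 6}` → original = {'a': 3, 'b': 6}
`copied = dict(original)` → copied = {'a': 3, 'b': 6}
`aliased = original` → aliased = {'a': 3, 'b': 6} (same object as original)
`original['c'] = 3` → original = {'a': 3, 'b': 6, 'c': 3} (same object as aliased); aliased = {'a': 3, 'b': 6, 'c': 3} (same object as original)
`copied['d'] = 9` → copied = {'a': 3, 'b': 6, 'd': 9}
`print(original)` → prints {'a': 3, 'b': 6, 'c': 3}
`print(copied)` → prints {'a': 3, 'b': 6, 'd': 9}
`print(aliased)` → prints {'a': 3, 'b': 6, 'c': 3}

Answer:
{'a': 3, 'b': 6, 'c': 3}
{'a': 3, 'b': 6, 'd': 9}
{'a': 3, 'b': 6, 'c': 3}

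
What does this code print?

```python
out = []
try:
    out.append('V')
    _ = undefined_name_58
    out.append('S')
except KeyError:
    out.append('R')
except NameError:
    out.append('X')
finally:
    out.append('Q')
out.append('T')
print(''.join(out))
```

Execution trace: 'V' (try body) → 'X' (except NameError) → 'Q' (finally) → 'T' (after the try/except). Output: VXQT

Answer: VXQT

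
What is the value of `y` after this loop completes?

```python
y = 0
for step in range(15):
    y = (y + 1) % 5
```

Increment mod 5, 15 times = 0
`y` takes the values: 0 → 1 → 2 → 3 → 4 → 0 → 1 → 2 → 3 → 4 → 0 → 1 → 2 → 3 → 4 → 0

Answer: 0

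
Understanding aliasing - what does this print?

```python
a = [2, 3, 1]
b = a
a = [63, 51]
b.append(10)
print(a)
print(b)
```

Key concept: rebinding vs mutation: a is rebound to a new list, b still points at the original.
Step by step:
`a = [2, 3, 1]` → a = [2, 3, 1]
`b = a` → b = [2, 3, 1] (same object as a)
`a = [63, 51]` → a = [63, 51]
`b.append(10)` → b = [2, 3, 1, 10]
`print(a)` → prints [63, 51]
`print(b)` → prints [2, 3, 1, 10]

Answer:
[63, 51]
[2, 3, 1, 10]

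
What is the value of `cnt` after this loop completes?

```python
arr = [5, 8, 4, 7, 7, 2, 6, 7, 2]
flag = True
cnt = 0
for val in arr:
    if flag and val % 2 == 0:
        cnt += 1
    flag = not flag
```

Count even values at even positions
`cnt` takes the values: 0 → 1 → 2 → 3

Answer: 3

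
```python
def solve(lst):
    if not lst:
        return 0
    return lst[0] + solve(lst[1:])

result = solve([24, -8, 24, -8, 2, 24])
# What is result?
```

24 + (-8) + 24 + (-8) + 2 + 24 + 0 = 58

Answer: 58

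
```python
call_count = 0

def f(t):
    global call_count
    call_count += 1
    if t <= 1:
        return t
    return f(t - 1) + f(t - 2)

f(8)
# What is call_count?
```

Calls(t) = 1 + Calls(t-1) + Calls(t-2); Calls(0)=Calls(1)=1. For t=8 this gives 67.

Answer: 67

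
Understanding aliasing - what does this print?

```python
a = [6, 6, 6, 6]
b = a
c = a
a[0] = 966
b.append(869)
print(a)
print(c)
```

Key concept: multiple aliases.
Step by step:
`a = [6, 6, 6, 6]` → a = [6, 6, 6, 6]
`b = a` → b = [6, 6, 6, 6] (same object as a)
`c = a` → c = [6, 6, 6, 6] (same object as a, b)
`a[0] = 966` → a = [966, 6, 6, 6] (same object as b, c); b = [966, 6, 6, 6] (same object as a, c); c = [966, 6, 6, 6] (same object as a, b)
`b.append(869)` → a = [966, 6, 6, 6, 869] (same object as b, c); b = [966, 6, 6, 6, 869] (same object as a, c); c = [966, 6, 6, 6, 869] (same object as a, b)
`print(a)` → prints [966, 6, 6, 6, 869]
`print(c)` → prints [966, 6, 6, 6, 869]

Answer:
[966, 6, 6, 6, 869]
[966, 6, 6, 6, 869]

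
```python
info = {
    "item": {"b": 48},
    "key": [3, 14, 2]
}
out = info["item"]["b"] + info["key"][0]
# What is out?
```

Trace:
`info = { ...` → info = {'item': {'b': 48}, 'key': [3, 14, 2]}
`out = info["item"]["b"] + info["key"][0]` → out = 51
So out = 51

Answer: 51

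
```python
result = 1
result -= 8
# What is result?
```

Trace:
`result = 1` → result = 1
`result -= 8` → result = -7
So result = -7

Answer: -7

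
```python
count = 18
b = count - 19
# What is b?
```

Trace:
`count = 18` → count = 18
`b = count - 19` → b = -1
So b = -1

Answer: -1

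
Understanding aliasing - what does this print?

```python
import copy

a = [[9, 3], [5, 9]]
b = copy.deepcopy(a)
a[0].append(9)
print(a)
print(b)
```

Key concept: deep copy is fully independent.
Step by step:
`a = [[9, 3], [5, 9]]` → a = [[9, 3], [5, 9]]
`b = copy.deepcopy(a)` → b = [[9, 3], [5, 9]]
`a[0].append(9)` → a = [[9, 3, 9], [5, 9]]
`print(a)` → prints [[9, 3, 9], [5, 9]]
`print(b)` → prints [[9, 3], [5, 9]]

Answer:
[[9, 3, 9], [5, 9]]
[[9, 3], [5, 9]]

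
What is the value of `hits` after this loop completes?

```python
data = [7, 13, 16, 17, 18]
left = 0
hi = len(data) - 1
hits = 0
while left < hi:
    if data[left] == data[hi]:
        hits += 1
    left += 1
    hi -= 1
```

Count matching pairs from ends
`hits` takes the values: 0

Answer: 0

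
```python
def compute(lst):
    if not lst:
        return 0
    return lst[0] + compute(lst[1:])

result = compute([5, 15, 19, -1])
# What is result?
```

5 + 15 + 19 + (-1) + 0 = 38

Answer: 38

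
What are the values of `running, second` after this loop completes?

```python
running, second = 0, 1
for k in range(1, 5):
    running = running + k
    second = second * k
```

Sum and factorial of 1 to 4
`running, second` takes the values: (0, 1) → (1, 1) → (3, 1) → (3, 2) → (6, 2) → (6, 6) → (10, 6) → (10, 24)

Answer: 10, 24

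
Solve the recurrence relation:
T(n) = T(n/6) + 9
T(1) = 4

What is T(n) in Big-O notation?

Each step divides n by 6 and adds 9. After log_6(n) steps we reach T(1)=4. So T(n) = 9·log_6(n) + 4 = O(log n).

Answer: O(log n)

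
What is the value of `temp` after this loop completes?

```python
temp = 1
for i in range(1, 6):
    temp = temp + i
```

Start at 1, add 1 through 5
`temp` takes the values: 1 → 2 → 4 → 7 → 11 → 16

Answer: 16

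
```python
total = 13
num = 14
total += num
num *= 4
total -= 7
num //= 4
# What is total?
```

Trace:
`total = 13` → total = 13
`num = 14` → num = 14
`total += num` → total = 27
`num *= 4` → num = 56
`total -= 7` → total = 20
`num //= 4` → num = 14
So total = 20

Answer: 20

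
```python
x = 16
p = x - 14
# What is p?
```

Trace:
`x = 16` → x = 16
`p = x - 14` → p = 2
So p = 2

Answer: 2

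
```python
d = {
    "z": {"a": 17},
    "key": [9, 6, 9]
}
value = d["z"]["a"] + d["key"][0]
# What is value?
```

Trace:
`d = { ...` → d = {'z': {'a': 17}, 'key': [9, 6, 9]}
`value = d["z"]["a"] + d["key"][0]` → value = 26
So value = 26

Answer: 26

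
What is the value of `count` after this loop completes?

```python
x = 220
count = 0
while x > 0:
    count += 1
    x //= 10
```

Count digits by repeated division by 10
`count` takes the values: 0 → 1 → 2 → 3

Answer: 3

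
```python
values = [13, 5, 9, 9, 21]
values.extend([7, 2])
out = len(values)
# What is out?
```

Trace:
`values = [13, 5, 9, 9, 21]` → values = [13, 5, 9, 9, 21]
`values.extend([7, 2])` → values = [13, 5, 9, 9, 21, 7, 2]
`out = len(values)` → out = 7
So out = 7

Answer: 7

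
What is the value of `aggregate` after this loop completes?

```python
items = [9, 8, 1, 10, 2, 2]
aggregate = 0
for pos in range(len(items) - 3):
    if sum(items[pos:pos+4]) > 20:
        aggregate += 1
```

Count windows with sum > 20
`aggregate` takes the values: 0 → 1 → 2

Answer: 2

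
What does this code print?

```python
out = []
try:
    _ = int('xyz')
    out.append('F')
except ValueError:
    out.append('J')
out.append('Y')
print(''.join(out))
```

Execution trace: 'J' (except ValueError) → 'Y' (after the try/except). Output: JY

Answer: JY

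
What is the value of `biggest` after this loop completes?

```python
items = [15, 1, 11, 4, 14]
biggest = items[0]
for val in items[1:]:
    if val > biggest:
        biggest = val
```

Maximum of [15, 1, 11, 4, 14]
`biggest` takes the values: 15

Answer: 15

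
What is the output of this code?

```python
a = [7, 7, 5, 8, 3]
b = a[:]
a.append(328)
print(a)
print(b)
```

Key concept: slice [:] creates copy.
Step by step:
`a = [7, 7, 5, 8, 3]` → a = [7, 7, 5, 8, 3]
`b = a[:]` → b = [7, 7, 5, 8, 3]
`a.append(328)` → a = [7, 7, 5, 8, 3, 328]
`print(a)` → prints [7, 7, 5, 8, 3, 328]
`print(b)` → prints [7, 7, 5, 8, 3]

Answer:
[7, 7, 5, 8, 3, 328]
[7, 7, 5, 8, 3]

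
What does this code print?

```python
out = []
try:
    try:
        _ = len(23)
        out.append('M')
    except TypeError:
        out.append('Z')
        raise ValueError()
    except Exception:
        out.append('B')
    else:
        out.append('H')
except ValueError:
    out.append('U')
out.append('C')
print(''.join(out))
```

Execution trace: 'Z' (inner except TypeError) → 'U' (outer except ValueError) → 'C' (after the try/except). Output: ZUC

Answer: ZUC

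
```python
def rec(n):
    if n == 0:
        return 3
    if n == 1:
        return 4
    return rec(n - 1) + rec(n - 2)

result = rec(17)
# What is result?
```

Build up from base cases: rec(0)=3, rec(1)=4, rec(2)=7, rec(3)=11, rec(4)=18, rec(5)=29, rec(6)=47, ..., rec(17)=9349

Answer: 9349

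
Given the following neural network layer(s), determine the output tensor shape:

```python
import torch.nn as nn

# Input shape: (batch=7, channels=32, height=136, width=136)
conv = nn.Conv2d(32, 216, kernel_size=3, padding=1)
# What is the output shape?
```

Input: (7, 32, 136, 136) -> Output: (7, 216, 136, 136)

Answer: (7, 216, 136, 136)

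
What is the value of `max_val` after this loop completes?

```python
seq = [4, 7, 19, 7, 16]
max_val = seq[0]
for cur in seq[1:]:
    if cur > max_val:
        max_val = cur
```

Maximum of [4, 7, 19, 7, 16]
`max_val` takes the values: 4 → 7 → 19

Answer: 19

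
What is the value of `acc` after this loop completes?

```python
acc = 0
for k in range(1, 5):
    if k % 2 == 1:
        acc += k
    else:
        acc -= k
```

Add odd, subtract even
`acc` takes the values: 0 → 1 → -1 → 2 → -2

Answer: -2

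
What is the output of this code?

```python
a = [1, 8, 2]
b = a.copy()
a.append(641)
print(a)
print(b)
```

Key concept: list.copy() creates independent copy.
Step by step:
`a = [1, 8, 2]` → a = [1, 8, 2]
`b = a.copy()` → b = [1, 8, 2]
`a.append(641)` → a = [1, 8, 2, 641]
`print(a)` → prints [1, 8, 2, 641]
`print(b)` → prints [1, 8, 2]

Answer:
[1, 8, 2, 641]
[1, 8, 2]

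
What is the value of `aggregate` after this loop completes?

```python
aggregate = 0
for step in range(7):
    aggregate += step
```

Sum of 0 to 6 = 21
`aggregate` takes the values: 0 → 1 → 3 → 6 → 10 → 15 → 21

Answer: 21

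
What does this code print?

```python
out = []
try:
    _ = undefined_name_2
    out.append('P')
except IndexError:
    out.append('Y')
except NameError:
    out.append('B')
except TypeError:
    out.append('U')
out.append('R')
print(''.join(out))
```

Execution trace: 'B' (except NameError) → 'R' (after the try/except). Output: BR

Answer: BR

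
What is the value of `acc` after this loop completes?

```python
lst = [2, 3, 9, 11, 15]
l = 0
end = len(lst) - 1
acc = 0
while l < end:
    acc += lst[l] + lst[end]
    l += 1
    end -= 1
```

Sum of pairs from ends
`acc` takes the values: 0 → 17 → 31

Answer: 31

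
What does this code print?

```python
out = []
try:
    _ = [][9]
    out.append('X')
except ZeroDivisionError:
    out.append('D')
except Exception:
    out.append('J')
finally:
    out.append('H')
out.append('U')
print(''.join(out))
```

Execution trace: 'J' (except Exception) → 'H' (finally) → 'U' (after the try/except). Output: JHU

Answer: JHU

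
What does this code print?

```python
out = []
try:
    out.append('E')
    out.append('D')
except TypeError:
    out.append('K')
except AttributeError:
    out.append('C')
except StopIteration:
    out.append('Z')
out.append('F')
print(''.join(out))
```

Execution trace: 'E' (try body) → 'D' (try body, no exception) → 'F' (after the try/except). Output: EDF

Answer: EDF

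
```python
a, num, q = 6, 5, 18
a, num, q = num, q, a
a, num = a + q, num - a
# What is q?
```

Trace:
`a, num, q = 6, 5, 18` → a = 6; num = 5; q = 18
`a, num, q = num, q, a` → a = 5; num = 18; q = 6
`a, num = a + q, num - a` → a = 11; num = 13
So q = 6

Answer: 6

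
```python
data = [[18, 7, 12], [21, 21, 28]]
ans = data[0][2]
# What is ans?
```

Trace:
`data = [[18, 7, 12], [21, 21, 28]]` → data = [[18, 7, 12], [21, 21, 28]]
`ans = data[0][2]` → ans = 12
So ans = 12

Answer: 12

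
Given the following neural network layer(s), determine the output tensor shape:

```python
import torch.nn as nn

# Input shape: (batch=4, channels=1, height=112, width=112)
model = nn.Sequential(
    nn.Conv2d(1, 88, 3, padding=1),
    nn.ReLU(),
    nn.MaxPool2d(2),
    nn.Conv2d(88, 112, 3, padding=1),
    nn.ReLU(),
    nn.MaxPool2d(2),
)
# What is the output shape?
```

Input: (4, 1, 112, 112) -> after first Conv2d: (4, 88, 112, 112) -> after first MaxPool2d: (4, 88, 56, 56) -> after second Conv2d: (4, 112, 56, 56) -> Output: (4, 112, 28, 28)

Answer: (4, 112, 28, 28)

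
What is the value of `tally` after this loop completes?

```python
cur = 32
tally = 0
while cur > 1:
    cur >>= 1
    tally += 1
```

Count right shifts until 1
`tally` takes the values: 0 → 1 → 2 → 3 → 4 → 5

Answer: 5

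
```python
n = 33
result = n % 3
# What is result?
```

Trace:
`n = 33` → n = 33
`result = n % 3` → result = 0
So result = 0

Answer: 0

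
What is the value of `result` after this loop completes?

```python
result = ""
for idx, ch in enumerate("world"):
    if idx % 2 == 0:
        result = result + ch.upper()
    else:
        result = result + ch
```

Uppercase even positions in 'world'
`result` takes the values: "" → "W" → "Wo" → "WoR" → "WoRl" → "WoRlD"

Answer: "WoRlD"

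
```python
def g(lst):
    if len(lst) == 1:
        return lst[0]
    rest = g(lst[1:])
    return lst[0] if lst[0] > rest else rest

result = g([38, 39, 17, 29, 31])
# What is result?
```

Recursive max over [38, 39, 17, 29, 31] = 39

Answer: 39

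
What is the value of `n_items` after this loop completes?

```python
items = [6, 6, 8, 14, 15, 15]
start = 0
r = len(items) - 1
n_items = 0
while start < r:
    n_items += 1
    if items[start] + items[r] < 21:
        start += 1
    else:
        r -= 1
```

Steps to find pair summing to 21
`n_items` takes the values: 0 → 1 → 2 → 3 → 4 → 5

Answer: 5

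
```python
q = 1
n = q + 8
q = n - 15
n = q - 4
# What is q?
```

Trace:
`q = 1` → q = 1
`n = q + 8` → n = 9
`q = n - 15` → q = -6
`n = q - 4` → n = -10
So q = -6

Answer: -6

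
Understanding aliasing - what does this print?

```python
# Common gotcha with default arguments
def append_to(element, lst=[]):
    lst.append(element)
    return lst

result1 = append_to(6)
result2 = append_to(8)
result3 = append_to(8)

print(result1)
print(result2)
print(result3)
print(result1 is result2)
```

Key concept: mutable default argument gotcha.
Step by step:
`result1 = append_to(6)` → result1 = [6]
`result2 = append_to(8)` → result1 = [6, 8] (same object as result2); result2 = [6, 8] (same object as result1)
`result3 = append_to(8)` → result1 = [6, 8, 8] (same object as result2, result3); result2 = [6, 8, 8] (same object as result1, result3); result3 = [6, 8, 8] (same object as result1, result2)
`print(result1)` → prints [6, 8, 8]
`print(result2)` → prints [6, 8, 8]
`print(result3)` → prints [6, 8, 8]
`print(result1 is result2)` → prints True

Answer:
[6, 8, 8]
[6, 8, 8]
[6, 8, 8]
True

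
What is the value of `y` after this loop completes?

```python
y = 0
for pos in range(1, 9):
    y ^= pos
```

XOR of 1 to 8
`y` takes the values: 0 → 1 → 3 → 0 → 4 → 1 → 7 → 0 → 8

Answer: 8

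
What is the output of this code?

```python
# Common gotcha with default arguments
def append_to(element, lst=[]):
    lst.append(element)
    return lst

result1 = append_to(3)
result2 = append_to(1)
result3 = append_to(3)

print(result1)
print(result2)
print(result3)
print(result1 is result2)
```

Key concept: mutable default argument gotcha.
Step by step:
`result1 = append_to(3)` → result1 = [3]
`result2 = append_to(1)` → result1 = [3, 1] (same object as result2); result2 = [3, 1] (same object as result1)
`result3 = append_to(3)` → result1 = [3, 1, 3] (same object as result2, result3); result2 = [3, 1, 3] (same object as result1, result3); result3 = [3, 1, 3] (same object as result1, result2)
`print(result1)` → prints [3, 1, 3]
`print(result2)` → prints [3, 1, 3]
`print(result3)` → prints [3, 1, 3]
`print(result1 is result2)` → prints True

Answer:
[3, 1, 3]
[3, 1, 3]
[3, 1, 3]
True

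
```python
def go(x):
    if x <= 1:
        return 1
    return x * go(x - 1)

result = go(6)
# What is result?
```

go(6) = 6 * 5 * 4 * 3 * 2 * 1 = 720

Answer: 720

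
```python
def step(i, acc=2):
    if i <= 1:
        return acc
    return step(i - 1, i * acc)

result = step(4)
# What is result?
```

Accumulator trace (n, acc): (4, 2) -> (3, 8) -> (2, 24) -> (1, 48) -> return 48

Answer: 48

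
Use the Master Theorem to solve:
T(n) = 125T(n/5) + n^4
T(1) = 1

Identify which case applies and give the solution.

a=125, b=5, f(n)=n^4. log_5(125) = 3. Since c=4 > 3 and the regularity condition holds (125(n/5)^4 = (125/5^4)n^4 with 125/5^4 < 1), Case 3 applies: T(n) = Θ(f(n)) = O(n^4).

Answer: O(n^4) - Case 3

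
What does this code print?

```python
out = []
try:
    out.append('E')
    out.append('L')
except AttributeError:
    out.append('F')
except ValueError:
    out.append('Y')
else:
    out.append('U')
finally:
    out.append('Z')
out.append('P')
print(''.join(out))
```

Execution trace: 'E' (try body) → 'L' (try body, no exception) → 'U' (else) → 'Z' (finally) → 'P' (after the try/except). Output: ELUZP

Answer: ELUZP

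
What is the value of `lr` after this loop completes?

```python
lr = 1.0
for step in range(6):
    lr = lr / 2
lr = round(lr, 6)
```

Halving LR 6 times: 1 / 2^6
`lr` takes the values: 1.0 → 0.5 → 0.25 → 0.125 → 0.0625 → 0.03125 → 0.015625

Answer: 0.015625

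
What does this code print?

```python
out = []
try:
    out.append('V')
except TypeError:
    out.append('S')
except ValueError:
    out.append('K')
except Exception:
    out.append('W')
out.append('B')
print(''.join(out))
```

Execution trace: 'V' (try body, no exception) → 'B' (after the try/except). Output: VB

Answer: VB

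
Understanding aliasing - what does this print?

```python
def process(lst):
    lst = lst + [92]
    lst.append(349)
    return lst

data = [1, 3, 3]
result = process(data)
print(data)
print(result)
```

Key concept: rebinding parameter vs mutation.
Step by step:
`data = [1, 3, 3]` → data = [1, 3, 3]
`result = process(data)` → result = [1, 3, 3, 92, 349]
`print(data)` → prints [1, 3, 3]
`print(result)` → prints [1, 3, 3, 92, 349]

Answer:
[1, 3, 3]
[1, 3, 3, 92, 349]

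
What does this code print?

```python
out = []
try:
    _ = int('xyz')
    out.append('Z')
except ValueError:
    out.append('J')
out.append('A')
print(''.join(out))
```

Execution trace: 'J' (except ValueError) → 'A' (after the try/except). Output: JA

Answer: JA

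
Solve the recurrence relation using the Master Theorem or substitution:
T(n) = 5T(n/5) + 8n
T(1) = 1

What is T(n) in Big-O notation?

By Master Theorem: a=5, b=5, f(n)=8n. Since log_5(5) = 1 and f(n) = Θ(n^1), Case 2 applies. T(n) = O(n log n).

Answer: O(n log n)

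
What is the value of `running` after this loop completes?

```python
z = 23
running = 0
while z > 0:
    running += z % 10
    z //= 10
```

Sum digits of 23
`running` takes the values: 0 → 3 → 5

Answer: 5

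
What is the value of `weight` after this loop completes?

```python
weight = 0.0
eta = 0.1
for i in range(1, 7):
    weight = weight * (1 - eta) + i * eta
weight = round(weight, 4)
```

Moving average with lr=0.1
`weight` takes the values: 0.0 → 0.1 → 0.29 → 0.561 → 0.9049 → 1.31441 → 1.782969 → 1.783

Answer: 1.783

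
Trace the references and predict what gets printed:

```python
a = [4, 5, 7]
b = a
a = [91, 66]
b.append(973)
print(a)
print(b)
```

Key concept: rebinding vs mutation: a is rebound to a new list, b still points at the original.
Step by step:
`a = [4, 5, 7]` → a = [4, 5, 7]
`b = a` → b = [4, 5, 7] (same object as a)
`a = [91, 66]` → a = [91, 66]
`b.append(973)` → b = [4, 5, 7, 973]
`print(a)` → prints [91, 66]
`print(b)` → prints [4, 5, 7, 973]

Answer:
[91, 66]
[4, 5, 7, 973]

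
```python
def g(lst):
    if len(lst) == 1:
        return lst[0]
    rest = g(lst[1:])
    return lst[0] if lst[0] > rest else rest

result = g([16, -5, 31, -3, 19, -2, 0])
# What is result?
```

Recursive max over [16, -5, 31, -3, 19, -2, 0] = 31

Answer: 31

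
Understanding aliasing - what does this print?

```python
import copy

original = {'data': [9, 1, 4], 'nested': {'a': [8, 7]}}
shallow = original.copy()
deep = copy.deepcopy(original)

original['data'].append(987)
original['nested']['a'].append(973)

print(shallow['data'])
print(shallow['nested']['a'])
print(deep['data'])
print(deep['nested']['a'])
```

Key concept: comparing shallow vs deep copy.
Step by step:
`original = {'data': [9, 1, 4], 'nested': {'a': [8, 7]}}` → original = {'data': [9, 1, 4], 'nested': {'a': [8, 7]}}
`shallow = original.copy()` → shallow = {'data': [9, 1, 4], 'nested': {'a': [8, 7]}}
`deep = copy.deepcopy(original)` → deep = {'data': [9, 1, 4], 'nested': {'a': [8, 7]}}
`original['data'].append(987)` → original = {'data': [9, 1, 4, 987], 'nested': {'a': [8, 7]}}; shallow = {'data': [9, 1, 4, 987], 'nested': {'a': [8, 7]}}
`original['nested']['a'].append(973)` → original = {'data': [9, 1, 4, 987], 'nested': {'a': [8, 7, 973]}}; shallow = {'data': [9, 1, 4, 987], 'nested': {'a': [8, 7, 973]}}
`print(shallow['data'])` → prints [9, 1, 4, 987]
`print(shallow['nested']['a'])` → prints [8, 7, 973]
`print(deep['data'])` → prints [9, 1, 4]
`print(deep['nested']['a'])` → prints [8, 7]

Answer:
[9, 1, 4, 987]
[8, 7, 973]
[9, 1, 4]
[8, 7]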